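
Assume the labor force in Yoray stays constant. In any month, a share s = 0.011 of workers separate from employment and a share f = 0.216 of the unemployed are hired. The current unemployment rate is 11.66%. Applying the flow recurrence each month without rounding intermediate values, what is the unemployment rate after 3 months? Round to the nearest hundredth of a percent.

With a fixed labor force, u_{t+1} = u_t + s·(1−u_t) − f·u_t = u_t·(1−s−f) + s.
Here 1−s−f = 0.773 and s = 0.011.
u_1 = 0.116600 × 0.773 + 0.011 = 0.101132.
u_2 = 0.101132 × 0.773 + 0.011 = 0.089175.
u_3 = 0.089175 × 0.773 + 0.011 = 0.079932.

Unemployment rate after three months ≈ 7.99%.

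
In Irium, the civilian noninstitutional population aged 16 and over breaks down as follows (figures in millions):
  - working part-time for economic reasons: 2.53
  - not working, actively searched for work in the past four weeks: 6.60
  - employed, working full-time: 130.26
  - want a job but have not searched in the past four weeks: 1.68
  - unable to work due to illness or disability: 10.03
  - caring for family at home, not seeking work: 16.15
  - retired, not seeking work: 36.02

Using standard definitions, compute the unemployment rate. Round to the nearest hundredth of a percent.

Employed = 2.53 + 130.26 = 132.79 million (anyone who worked, including part-time for economic reasons, counts as employed).
Unemployed = 6.60 million.
Labor force = 132.79 + 6.60 = 139.39 million.
Unemployment rate = 6.60 / 139.39 = 4.73%.

Unemployment rate ≈ 4.73%.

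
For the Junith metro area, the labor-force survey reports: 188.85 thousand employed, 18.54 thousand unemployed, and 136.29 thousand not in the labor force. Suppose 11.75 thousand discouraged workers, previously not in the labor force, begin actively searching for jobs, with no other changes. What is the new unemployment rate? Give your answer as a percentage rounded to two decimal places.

New unemployment rate ≈ 13.82%.

Initially, labor force = 188.85 + 18.54 = 207.39 thousand, so u = 18.54/207.39 = 8.94%.
After the change, unemployed and labor force both rise by 11.75 → E = 188.85, U = 30.29, labor force = 219.14 thousand.
New unemployment rate = 30.29 / 219.14 = 13.82%.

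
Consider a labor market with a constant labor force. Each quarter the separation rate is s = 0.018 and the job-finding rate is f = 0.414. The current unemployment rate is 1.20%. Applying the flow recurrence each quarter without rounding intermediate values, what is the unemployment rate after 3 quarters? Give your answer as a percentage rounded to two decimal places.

Unemployment rate after three quarters ≈ 3.62%.

With a fixed labor force, u_{t+1} = u_t + s·(1−u_t) − f·u_t = u_t·(1−s−f) + s.
Here 1−s−f = 0.568 and s = 0.018.
u_1 = 0.012000 × 0.568 + 0.018 = 0.024816.
u_2 = 0.024816 × 0.568 + 0.018 = 0.032095.
u_3 = 0.032095 × 0.568 + 0.018 = 0.036230.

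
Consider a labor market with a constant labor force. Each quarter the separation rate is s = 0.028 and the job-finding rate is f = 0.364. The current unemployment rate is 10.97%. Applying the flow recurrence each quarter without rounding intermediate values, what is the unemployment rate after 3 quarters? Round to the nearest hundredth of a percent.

With a fixed labor force, u_{t+1} = u_t + s·(1−u_t) − f·u_t = u_t·(1−s−f) + s.
Here 1−s−f = 0.608 and s = 0.028.
u_1 = 0.109700 × 0.608 + 0.028 = 0.094698.
u_2 = 0.094698 × 0.608 + 0.028 = 0.085576.
u_3 = 0.085576 × 0.608 + 0.028 = 0.080030.

Unemployment rate after three quarters ≈ 8.00%.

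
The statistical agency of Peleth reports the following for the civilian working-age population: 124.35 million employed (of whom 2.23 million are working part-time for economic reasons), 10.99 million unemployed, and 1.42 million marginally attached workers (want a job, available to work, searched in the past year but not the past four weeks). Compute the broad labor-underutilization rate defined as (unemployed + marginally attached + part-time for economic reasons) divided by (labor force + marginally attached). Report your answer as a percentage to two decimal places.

Broad underutilization rate ≈ 10.70%.

Labor force = 124.35 + 10.99 = 135.34 million.
Numerator = 10.99 + 1.42 + 2.23 = 14.64 million.
Denominator = 135.34 + 1.42 = 136.76 million.
Broad rate = 14.64 / 136.76 = 10.70%.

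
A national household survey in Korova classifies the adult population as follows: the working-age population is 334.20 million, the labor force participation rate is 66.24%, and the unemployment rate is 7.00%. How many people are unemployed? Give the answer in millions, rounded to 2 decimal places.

About 15.50 million are unemployed.

Labor force = 0.6624 × 334.20 = 221.37 million.
Unemployed = 0.0700 × 221.37 ≈ 15.50 million.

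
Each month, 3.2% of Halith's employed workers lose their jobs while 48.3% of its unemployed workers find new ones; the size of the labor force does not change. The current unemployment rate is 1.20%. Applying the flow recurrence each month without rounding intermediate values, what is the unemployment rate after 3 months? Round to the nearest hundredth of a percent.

With a fixed labor force, u_{t+1} = u_t + s·(1−u_t) − f·u_t = u_t·(1−s−f) + s.
Here 1−s−f = 0.485 and s = 0.032.
u_1 = 0.012000 × 0.485 + 0.032 = 0.037820.
u_2 = 0.037820 × 0.485 + 0.032 = 0.050343.
u_3 = 0.050343 × 0.485 + 0.032 = 0.056416.

Unemployment rate after three months ≈ 5.64%.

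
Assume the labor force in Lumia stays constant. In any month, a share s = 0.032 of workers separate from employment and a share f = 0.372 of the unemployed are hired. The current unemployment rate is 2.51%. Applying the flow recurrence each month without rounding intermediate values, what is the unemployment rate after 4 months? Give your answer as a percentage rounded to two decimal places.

Unemployment rate after four months ≈ 7.24%.

With a fixed labor force, u_{t+1} = u_t + s·(1−u_t) − f·u_t = u_t·(1−s−f) + s.
Here 1−s−f = 0.596 and s = 0.032.
u_1 = 0.025100 × 0.596 + 0.032 = 0.046960.
u_2 = 0.046960 × 0.596 + 0.032 = 0.059988.
u_3 = 0.059988 × 0.596 + 0.032 = 0.067753.
u_4 = 0.067753 × 0.596 + 0.032 = 0.072381.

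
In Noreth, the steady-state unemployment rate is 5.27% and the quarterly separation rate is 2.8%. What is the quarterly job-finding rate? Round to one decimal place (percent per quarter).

From u* = s/(s+f): f = s·(1−u)/u.
f = 2.8 × (1 − 0.0527) / 0.0527 = 2.6524 / 0.0527 ≈ 50.3% per quarter.

Job-finding rate ≈ 50.3% per quarter.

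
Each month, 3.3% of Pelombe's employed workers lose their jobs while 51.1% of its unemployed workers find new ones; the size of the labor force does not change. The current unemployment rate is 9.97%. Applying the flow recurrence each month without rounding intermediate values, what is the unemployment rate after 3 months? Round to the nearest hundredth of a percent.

Unemployment rate after three months ≈ 6.44%.

With a fixed labor force, u_{t+1} = u_t + s·(1−u_t) − f·u_t = u_t·(1−s−f) + s.
Here 1−s−f = 0.456 and s = 0.033.
u_1 = 0.099700 × 0.456 + 0.033 = 0.078463.
u_2 = 0.078463 × 0.456 + 0.033 = 0.068779.
u_3 = 0.068779 × 0.456 + 0.033 = 0.064363.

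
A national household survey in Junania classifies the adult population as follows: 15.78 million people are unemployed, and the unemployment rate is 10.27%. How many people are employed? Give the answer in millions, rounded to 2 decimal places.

Labor force = U / u = 15.78 / 0.1027 ≈ 153.65 million.
Employed = labor force − unemployed = 153.65 − 15.78 = 137.87 million.

About 137.87 million are employed.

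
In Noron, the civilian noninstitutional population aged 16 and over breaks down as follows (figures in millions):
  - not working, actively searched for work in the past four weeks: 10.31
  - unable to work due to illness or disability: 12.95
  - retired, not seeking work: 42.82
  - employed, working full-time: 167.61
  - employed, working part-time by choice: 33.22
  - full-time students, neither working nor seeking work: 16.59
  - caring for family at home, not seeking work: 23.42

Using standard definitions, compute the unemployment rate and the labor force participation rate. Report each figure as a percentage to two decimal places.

Unemployment rate ≈ 4.88%; labor force participation rate ≈ 68.79%.

Employed = 167.61 + 33.22 = 200.83 million.
Unemployed = 10.31 million.
Labor force = 200.83 + 10.31 = 211.14 million.
Not in labor force = 12.95 + 42.82 + 16.59 + 23.42 = 95.78 million (those not working and not actively searching are outside the labor force).
Civilian working-age population = 211.14 + 95.78 = 306.92 million.
Unemployment rate = 10.31 / 211.14 = 4.88%.
Labor force participation rate = 211.14 / 306.92 = 68.79%.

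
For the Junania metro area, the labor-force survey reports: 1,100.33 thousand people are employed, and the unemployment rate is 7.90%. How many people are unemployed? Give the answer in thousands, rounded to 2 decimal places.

Let U be the number unemployed. The labor force is E + U, and U/(E+U) = 0.0790.
So U = 0.0790 × 1,100.33 / (1 − 0.0790) = 86.9261 / 0.9210 ≈ 94.38 thousand.

About 94.38 thousand are unemployed.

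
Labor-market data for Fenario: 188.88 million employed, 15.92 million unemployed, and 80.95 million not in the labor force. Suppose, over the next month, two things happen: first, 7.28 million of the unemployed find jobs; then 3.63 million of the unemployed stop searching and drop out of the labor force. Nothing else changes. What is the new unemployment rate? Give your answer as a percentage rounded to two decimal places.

New unemployment rate ≈ 2.49%.

Initially, labor force = 188.88 + 15.92 = 204.80 million, so u = 15.92/204.80 = 7.77%.
After the first change, unemployed falls and employed rises by 7.28; labor force unchanged → E = 196.16, U = 8.64, labor force = 204.80 million.
After the second change, unemployed and labor force both fall by 3.63 → E = 196.16, U = 5.01, labor force = 201.17 million.
New unemployment rate = 5.01 / 201.17 = 2.49%.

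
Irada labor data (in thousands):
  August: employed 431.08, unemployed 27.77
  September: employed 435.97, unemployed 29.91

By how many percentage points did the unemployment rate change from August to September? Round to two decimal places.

The unemployment rate changed by +0.37 percentage points.

August: labor force = 431.08 + 27.77 = 458.85; u = 27.77/458.85 = 6.05%.
September: labor force = 435.97 + 29.91 = 465.88; u = 29.91/465.88 = 6.42%.
Change = 6.42% − 6.05% = +0.37 pp.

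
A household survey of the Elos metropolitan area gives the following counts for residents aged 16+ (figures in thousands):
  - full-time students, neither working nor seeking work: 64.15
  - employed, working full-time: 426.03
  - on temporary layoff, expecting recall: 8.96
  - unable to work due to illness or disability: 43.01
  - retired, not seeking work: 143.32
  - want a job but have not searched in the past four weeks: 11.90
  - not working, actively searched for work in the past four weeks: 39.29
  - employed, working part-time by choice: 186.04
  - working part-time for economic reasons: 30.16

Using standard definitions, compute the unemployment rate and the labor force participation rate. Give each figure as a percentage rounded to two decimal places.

Unemployment rate ≈ 6.99%; labor force participation rate ≈ 72.46%.

Employed = 426.03 + 186.04 + 30.16 = 642.23 thousand (anyone who worked, including part-time for economic reasons, counts as employed).
Unemployed = 8.96 + 39.29 = 48.25 thousand (jobless and actively searching, or on temporary layoff).
Labor force = 642.23 + 48.25 = 690.48 thousand.
Not in labor force = 64.15 + 43.01 + 143.32 + 11.90 = 262.38 thousand (those not working and not actively searching are outside the labor force — including those who want a job but have given up searching).
Civilian working-age population = 690.48 + 262.38 = 952.86 thousand.
Unemployment rate = 48.25 / 690.48 = 6.99%.
Labor force participation rate = 690.48 / 952.86 = 72.46%.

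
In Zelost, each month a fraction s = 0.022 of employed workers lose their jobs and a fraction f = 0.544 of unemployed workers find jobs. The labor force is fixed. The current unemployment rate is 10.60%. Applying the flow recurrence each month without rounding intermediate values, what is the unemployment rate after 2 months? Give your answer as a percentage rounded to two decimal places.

Unemployment rate after two months ≈ 5.15%.

With a fixed labor force, u_{t+1} = u_t + s·(1−u_t) − f·u_t = u_t·(1−s−f) + s.
Here 1−s−f = 0.434 and s = 0.022.
u_1 = 0.106000 × 0.434 + 0.022 = 0.068004.
u_2 = 0.068004 × 0.434 + 0.022 = 0.051514.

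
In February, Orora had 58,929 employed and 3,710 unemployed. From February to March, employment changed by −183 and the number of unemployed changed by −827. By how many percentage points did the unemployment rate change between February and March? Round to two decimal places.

February: labor force = 58,929 + 3,710 = 62,639; u = 3,710/62,639 = 5.92%.
March: labor force = 58,746 + 2,883 = 61,629; u = 2,883/61,629 = 4.68%.
Change = 4.68% − 5.92% = −1.24 pp.

The unemployment rate changed by −1.24 percentage points.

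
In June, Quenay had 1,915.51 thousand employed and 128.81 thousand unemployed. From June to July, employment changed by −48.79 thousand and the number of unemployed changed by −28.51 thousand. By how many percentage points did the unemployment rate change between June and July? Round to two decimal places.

The unemployment rate changed by −1.20 percentage points.

June: labor force = 1,915.51 + 128.81 = 2,044.32; u = 128.81/2,044.32 = 6.30%.
July: labor force = 1,866.72 + 100.30 = 1,967.02; u = 100.30/1,967.02 = 5.10%.
Change = 5.10% − 6.30% = −1.20 pp.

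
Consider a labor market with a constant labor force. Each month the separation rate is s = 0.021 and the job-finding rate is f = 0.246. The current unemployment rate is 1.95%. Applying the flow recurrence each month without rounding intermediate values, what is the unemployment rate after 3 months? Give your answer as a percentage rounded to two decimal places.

Unemployment rate after three months ≈ 5.54%.

With a fixed labor force, u_{t+1} = u_t + s·(1−u_t) − f·u_t = u_t·(1−s−f) + s.
Here 1−s−f = 0.733 and s = 0.021.
u_1 = 0.019500 × 0.733 + 0.021 = 0.035293.
u_2 = 0.035293 × 0.733 + 0.021 = 0.046870.
u_3 = 0.046870 × 0.733 + 0.021 = 0.055356.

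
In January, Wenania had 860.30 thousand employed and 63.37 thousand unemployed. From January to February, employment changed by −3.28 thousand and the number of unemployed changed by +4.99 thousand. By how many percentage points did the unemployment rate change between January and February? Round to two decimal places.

The unemployment rate changed by +0.53 percentage points.

January: labor force = 860.30 + 63.37 = 923.67; u = 63.37/923.67 = 6.86%.
February: labor force = 857.02 + 68.36 = 925.38; u = 68.36/925.38 = 7.39%.
Change = 7.39% − 6.86% = +0.53 pp.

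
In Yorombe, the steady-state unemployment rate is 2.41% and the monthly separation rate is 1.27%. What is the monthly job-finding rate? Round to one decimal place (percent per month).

Job-finding rate ≈ 51.4% per month.

From u* = s/(s+f): f = s·(1−u)/u.
f = 1.27 × (1 − 0.0241) / 0.0241 = 1.2394 / 0.0241 ≈ 51.4% per month.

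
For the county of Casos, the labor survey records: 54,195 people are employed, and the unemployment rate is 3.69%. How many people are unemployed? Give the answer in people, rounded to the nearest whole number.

Let U be the number unemployed. The labor force is E + U, and U/(E+U) = 0.0369.
So U = 0.0369 × 54,195 / (1 − 0.0369) = 1999.80 / 0.9631 ≈ 2,076.

About 2,076 are unemployed.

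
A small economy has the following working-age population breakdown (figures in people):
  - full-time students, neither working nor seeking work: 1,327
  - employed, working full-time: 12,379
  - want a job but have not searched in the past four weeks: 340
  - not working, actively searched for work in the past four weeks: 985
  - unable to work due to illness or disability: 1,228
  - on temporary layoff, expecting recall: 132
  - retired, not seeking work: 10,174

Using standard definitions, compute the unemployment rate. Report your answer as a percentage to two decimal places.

Unemployment rate ≈ 8.28%.

Employed = 12,379.
Unemployed = 985 + 132 = 1,117 (jobless and actively searching, or on temporary layoff).
Labor force = 12,379 + 1,117 = 13,496.
Unemployment rate = 1,117 / 13,496 = 8.28%.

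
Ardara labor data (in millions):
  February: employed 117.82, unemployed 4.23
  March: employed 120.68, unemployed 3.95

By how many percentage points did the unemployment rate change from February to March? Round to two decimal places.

The unemployment rate changed by −0.30 percentage points.

February: labor force = 117.82 + 4.23 = 122.05; u = 4.23/122.05 = 3.47%.
March: labor force = 120.68 + 3.95 = 124.63; u = 3.95/124.63 = 3.17%.
Change = 3.17% − 3.47% = −0.30 pp.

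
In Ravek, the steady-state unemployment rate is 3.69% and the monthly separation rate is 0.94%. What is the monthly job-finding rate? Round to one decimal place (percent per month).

From u* = s/(s+f): f = s·(1−u)/u.
f = 0.94 × (1 − 0.0369) / 0.0369 = 0.9053 / 0.0369 ≈ 24.5% per month.

Job-finding rate ≈ 24.5% per month.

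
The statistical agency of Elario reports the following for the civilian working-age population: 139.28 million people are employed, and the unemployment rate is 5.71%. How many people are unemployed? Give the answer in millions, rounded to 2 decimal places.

Let U be the number unemployed. The labor force is E + U, and U/(E+U) = 0.0571.
So U = 0.0571 × 139.28 / (1 − 0.0571) = 7.9529 / 0.9429 ≈ 8.43 million.

About 8.43 million are unemployed.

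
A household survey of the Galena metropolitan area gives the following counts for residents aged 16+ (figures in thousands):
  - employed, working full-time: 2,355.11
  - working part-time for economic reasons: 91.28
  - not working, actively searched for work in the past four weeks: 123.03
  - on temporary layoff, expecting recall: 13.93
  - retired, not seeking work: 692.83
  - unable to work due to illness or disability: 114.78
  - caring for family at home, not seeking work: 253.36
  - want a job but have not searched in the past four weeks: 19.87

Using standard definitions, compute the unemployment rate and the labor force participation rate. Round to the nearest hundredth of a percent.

Employed = 2,355.11 + 91.28 = 2,446.39 thousand (anyone who worked, including part-time for economic reasons, counts as employed).
Unemployed = 123.03 + 13.93 = 136.96 thousand (jobless and actively searching, or on temporary layoff).
Labor force = 2,446.39 + 136.96 = 2,583.35 thousand.
Not in labor force = 692.83 + 114.78 + 253.36 + 19.87 = 1,080.84 thousand (those not working and not actively searching are outside the labor force — including those who want a job but have given up searching).
Civilian working-age population = 2,583.35 + 1,080.84 = 3,664.19 thousand.
Unemployment rate = 136.96 / 2,583.35 = 5.30%.
Labor force participation rate = 2,583.35 / 3,664.19 = 70.50%.

Unemployment rate ≈ 5.30%; labor force participation rate ≈ 70.50%.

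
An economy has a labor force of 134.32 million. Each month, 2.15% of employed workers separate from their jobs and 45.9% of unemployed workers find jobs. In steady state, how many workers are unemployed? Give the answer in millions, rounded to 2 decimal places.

About 6.01 million are unemployed in steady state.

Steady-state unemployment rate u* = s/(s+f) = 2.15/(2.15+45.9) = 0.044745.
Unemployed = u* × labor force = 0.044745 × 134.32 ≈ 6.01 million.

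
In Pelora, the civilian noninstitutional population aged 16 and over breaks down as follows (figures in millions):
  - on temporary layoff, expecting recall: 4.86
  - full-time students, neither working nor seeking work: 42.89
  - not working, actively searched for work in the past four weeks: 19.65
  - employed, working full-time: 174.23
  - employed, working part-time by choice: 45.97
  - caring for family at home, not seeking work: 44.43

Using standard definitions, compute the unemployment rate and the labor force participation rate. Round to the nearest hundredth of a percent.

Unemployment rate ≈ 10.02%; labor force participation rate ≈ 73.70%.

Employed = 174.23 + 45.97 = 220.20 million.
Unemployed = 4.86 + 19.65 = 24.51 million (jobless and actively searching, or on temporary layoff).
Labor force = 220.20 + 24.51 = 244.71 million.
Not in labor force = 42.89 + 44.43 = 87.32 million (those not working and not actively searching are outside the labor force).
Civilian working-age population = 244.71 + 87.32 = 332.03 million.
Unemployment rate = 24.51 / 244.71 = 10.02%.
Labor force participation rate = 244.71 / 332.03 = 73.70%.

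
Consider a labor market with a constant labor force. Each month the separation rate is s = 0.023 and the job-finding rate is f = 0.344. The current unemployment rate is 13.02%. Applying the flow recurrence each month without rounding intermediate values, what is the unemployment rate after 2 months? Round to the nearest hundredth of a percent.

Unemployment rate after two months ≈ 8.97%.

With a fixed labor force, u_{t+1} = u_t + s·(1−u_t) − f·u_t = u_t·(1−s−f) + s.
Here 1−s−f = 0.633 and s = 0.023.
u_1 = 0.130200 × 0.633 + 0.023 = 0.105417.
u_2 = 0.105417 × 0.633 + 0.023 = 0.089729.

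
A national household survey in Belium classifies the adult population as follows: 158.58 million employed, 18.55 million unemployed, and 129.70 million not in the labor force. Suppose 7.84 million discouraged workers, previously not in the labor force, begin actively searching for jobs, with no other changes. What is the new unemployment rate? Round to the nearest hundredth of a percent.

New unemployment rate ≈ 14.27%.

Initially, labor force = 158.58 + 18.55 = 177.13 million, so u = 18.55/177.13 = 10.47%.
After the change, unemployed and labor force both rise by 7.84 → E = 158.58, U = 26.39, labor force = 184.97 million.
New unemployment rate = 26.39 / 184.97 = 14.27%.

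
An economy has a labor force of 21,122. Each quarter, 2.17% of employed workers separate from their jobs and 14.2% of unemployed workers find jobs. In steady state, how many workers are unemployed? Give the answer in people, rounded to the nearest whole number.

Steady-state unemployment rate u* = s/(s+f) = 2.17/(2.17+14.2) = 0.132560.
Unemployed = u* × labor force = 0.132560 × 21,122 ≈ 2,800.

About 2,800 are unemployed in steady state.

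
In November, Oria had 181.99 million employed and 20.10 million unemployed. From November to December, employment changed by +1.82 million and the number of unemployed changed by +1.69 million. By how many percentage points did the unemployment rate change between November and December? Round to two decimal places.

The unemployment rate changed by +0.65 percentage points.

November: labor force = 181.99 + 20.10 = 202.09; u = 20.10/202.09 = 9.95%.
December: labor force = 183.81 + 21.79 = 205.60; u = 21.79/205.60 = 10.60%.
Change = 10.60% − 9.95% = +0.65 pp.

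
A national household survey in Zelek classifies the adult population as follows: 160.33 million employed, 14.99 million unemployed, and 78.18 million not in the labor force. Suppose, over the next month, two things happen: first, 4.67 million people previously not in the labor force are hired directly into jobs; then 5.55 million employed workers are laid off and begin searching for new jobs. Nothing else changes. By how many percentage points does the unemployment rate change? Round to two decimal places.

The unemployment rate changes by +2.86 percentage points.

Initially, labor force = 160.33 + 14.99 = 175.32 million, so u = 14.99/175.32 = 8.55%.
After the first change, employed and labor force both rise by 4.67; unemployed unchanged → E = 165.00, U = 14.99, labor force = 179.99 million.
After the second change, employed falls and unemployed rises by 5.55; labor force unchanged → E = 159.45, U = 20.54, labor force = 179.99 million.
New unemployment rate = 20.54 / 179.99 = 11.41%.
Change = 11.41% − 8.55% = +2.86 percentage points.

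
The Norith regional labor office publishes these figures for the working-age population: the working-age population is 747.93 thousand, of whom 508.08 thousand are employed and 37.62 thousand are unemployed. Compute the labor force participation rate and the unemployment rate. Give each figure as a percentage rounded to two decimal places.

Labor force = employed + unemployed = 508.08 + 37.62 = 545.70 thousand.
Unemployment rate = 37.62 / 545.70 = 6.89%.
Labor force participation rate = 545.70 / 747.93 = 72.96%.

Labor force participation rate ≈ 72.96%; unemployment rate ≈ 6.89%.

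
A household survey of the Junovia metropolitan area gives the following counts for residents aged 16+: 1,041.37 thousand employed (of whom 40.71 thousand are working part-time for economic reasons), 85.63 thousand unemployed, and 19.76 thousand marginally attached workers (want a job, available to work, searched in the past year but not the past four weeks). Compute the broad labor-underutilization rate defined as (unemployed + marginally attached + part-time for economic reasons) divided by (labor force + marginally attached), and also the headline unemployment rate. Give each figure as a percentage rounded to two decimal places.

Labor force = 1,041.37 + 85.63 = 1,127.00 thousand.
Numerator = 85.63 + 19.76 + 40.71 = 146.10 thousand.
Denominator = 1,127.00 + 19.76 = 1,146.76 thousand.
Broad rate = 146.10 / 1,146.76 = 12.74%.
Headline unemployment rate = 85.63 / 1,127.00 = 7.60%.

Broad underutilization rate ≈ 12.74%; headline unemployment rate ≈ 7.60%.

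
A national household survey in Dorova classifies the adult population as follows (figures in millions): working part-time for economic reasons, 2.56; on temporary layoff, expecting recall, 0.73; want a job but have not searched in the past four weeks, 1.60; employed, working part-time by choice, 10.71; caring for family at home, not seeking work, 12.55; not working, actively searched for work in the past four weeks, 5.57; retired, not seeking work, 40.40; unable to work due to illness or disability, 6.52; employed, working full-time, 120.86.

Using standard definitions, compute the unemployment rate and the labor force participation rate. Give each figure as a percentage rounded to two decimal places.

Employed = 2.56 + 10.71 + 120.86 = 134.13 million (anyone who worked, including part-time for economic reasons, counts as employed).
Unemployed = 0.73 + 5.57 = 6.30 million (jobless and actively searching, or on temporary layoff).
Labor force = 134.13 + 6.30 = 140.43 million.
Not in labor force = 1.60 + 12.55 + 40.40 + 6.52 = 61.07 million (those not working and not actively searching are outside the labor force — including those who want a job but have given up searching).
Civilian working-age population = 140.43 + 61.07 = 201.50 million.
Unemployment rate = 6.30 / 140.43 = 4.49%.
Labor force participation rate = 140.43 / 201.50 = 69.69%.

Unemployment rate ≈ 4.49%; labor force participation rate ≈ 69.69%.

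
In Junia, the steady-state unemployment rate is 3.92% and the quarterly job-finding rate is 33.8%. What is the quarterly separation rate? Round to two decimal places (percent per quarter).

From u* = s/(s+f): s = u·f/(1−u).
s = 0.0392 × 33.8 / (1 − 0.0392) = 1.3250 / 0.9608 ≈ 1.38% per quarter.

Separation rate ≈ 1.38% per quarter.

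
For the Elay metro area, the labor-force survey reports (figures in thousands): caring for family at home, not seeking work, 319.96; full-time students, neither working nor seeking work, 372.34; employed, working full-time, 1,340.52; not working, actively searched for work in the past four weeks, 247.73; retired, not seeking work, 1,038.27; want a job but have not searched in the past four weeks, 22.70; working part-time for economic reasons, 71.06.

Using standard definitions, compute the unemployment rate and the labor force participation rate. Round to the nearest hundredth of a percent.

Unemployment rate ≈ 14.93%; labor force participation rate ≈ 48.62%.

Employed = 1,340.52 + 71.06 = 1,411.58 thousand (anyone who worked, including part-time for economic reasons, counts as employed).
Unemployed = 247.73 thousand.
Labor force = 1,411.58 + 247.73 = 1,659.31 thousand.
Not in labor force = 319.96 + 372.34 + 1,038.27 + 22.70 = 1,753.27 thousand (those not working and not actively searching are outside the labor force — including those who want a job but have given up searching).
Civilian working-age population = 1,659.31 + 1,753.27 = 3,412.58 thousand.
Unemployment rate = 247.73 / 1,659.31 = 14.93%.
Labor force participation rate = 1,659.31 / 3,412.58 = 48.62%.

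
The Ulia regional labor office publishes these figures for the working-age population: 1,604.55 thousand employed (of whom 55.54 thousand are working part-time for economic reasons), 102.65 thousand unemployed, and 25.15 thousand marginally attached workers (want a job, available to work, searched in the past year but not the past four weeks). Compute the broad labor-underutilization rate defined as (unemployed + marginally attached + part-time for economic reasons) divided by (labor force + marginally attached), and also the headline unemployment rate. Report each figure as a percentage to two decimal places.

Labor force = 1,604.55 + 102.65 = 1,707.20 thousand.
Numerator = 102.65 + 25.15 + 55.54 = 183.34 thousand.
Denominator = 1,707.20 + 25.15 = 1,732.35 thousand.
Broad rate = 183.34 / 1,732.35 = 10.58%.
Headline unemployment rate = 102.65 / 1,707.20 = 6.01%.

Broad underutilization rate ≈ 10.58%; headline unemployment rate ≈ 6.01%.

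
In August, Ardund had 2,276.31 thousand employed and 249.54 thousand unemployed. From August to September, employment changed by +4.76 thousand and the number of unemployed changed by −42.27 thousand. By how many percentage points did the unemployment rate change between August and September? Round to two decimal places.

The unemployment rate changed by −1.55 percentage points.

August: labor force = 2,276.31 + 249.54 = 2,525.85; u = 249.54/2,525.85 = 9.88%.
September: labor force = 2,281.07 + 207.27 = 2,488.34; u = 207.27/2,488.34 = 8.33%.
Change = 8.33% − 9.88% = −1.55 pp.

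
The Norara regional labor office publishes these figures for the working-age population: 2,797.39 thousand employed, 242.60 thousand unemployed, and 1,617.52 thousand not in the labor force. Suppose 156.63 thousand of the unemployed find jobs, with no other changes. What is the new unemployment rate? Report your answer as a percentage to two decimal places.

New unemployment rate ≈ 2.83%.

Initially, labor force = 2,797.39 + 242.60 = 3,039.99 thousand, so u = 242.60/3,039.99 = 7.98%.
After the change, unemployed falls and employed rises by 156.63; labor force unchanged → E = 2,954.02, U = 85.97, labor force = 3,039.99 thousand.
New unemployment rate = 85.97 / 3,039.99 = 2.83%.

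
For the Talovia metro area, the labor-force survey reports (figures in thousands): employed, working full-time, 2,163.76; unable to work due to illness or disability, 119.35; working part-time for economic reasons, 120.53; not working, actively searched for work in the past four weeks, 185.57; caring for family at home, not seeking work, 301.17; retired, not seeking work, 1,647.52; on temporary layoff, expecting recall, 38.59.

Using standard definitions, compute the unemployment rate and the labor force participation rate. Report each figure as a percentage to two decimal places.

Unemployment rate ≈ 8.94%; labor force participation rate ≈ 54.81%.

Employed = 2,163.76 + 120.53 = 2,284.29 thousand (anyone who worked, including part-time for economic reasons, counts as employed).
Unemployed = 185.57 + 38.59 = 224.16 thousand (jobless and actively searching, or on temporary layoff).
Labor force = 2,284.29 + 224.16 = 2,508.45 thousand.
Not in labor force = 119.35 + 301.17 + 1,647.52 = 2,068.04 thousand (those not working and not actively searching are outside the labor force).
Civilian working-age population = 2,508.45 + 2,068.04 = 4,576.49 thousand.
Unemployment rate = 224.16 / 2,508.45 = 8.94%.
Labor force participation rate = 2,508.45 / 4,576.49 = 54.81%.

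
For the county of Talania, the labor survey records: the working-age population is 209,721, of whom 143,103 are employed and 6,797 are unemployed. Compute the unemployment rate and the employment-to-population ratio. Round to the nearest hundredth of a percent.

Labor force = employed + unemployed = 143,103 + 6,797 = 149,900.
Unemployment rate = 6,797 / 149,900 = 4.53%.
Employment-population ratio = 143,103 / 209,721 = 68.23%.

Unemployment rate ≈ 4.53%; employment-population ratio ≈ 68.23%.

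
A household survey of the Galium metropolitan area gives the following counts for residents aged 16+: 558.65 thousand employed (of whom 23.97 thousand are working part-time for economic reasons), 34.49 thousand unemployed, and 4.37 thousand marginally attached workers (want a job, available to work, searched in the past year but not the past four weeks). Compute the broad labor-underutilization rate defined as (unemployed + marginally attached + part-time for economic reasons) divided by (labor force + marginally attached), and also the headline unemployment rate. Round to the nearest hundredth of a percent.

Broad underutilization rate ≈ 10.52%; headline unemployment rate ≈ 5.81%.

Labor force = 558.65 + 34.49 = 593.14 thousand.
Numerator = 34.49 + 4.37 + 23.97 = 62.83 thousand.
Denominator = 593.14 + 4.37 = 597.51 thousand.
Broad rate = 62.83 / 597.51 = 10.52%.
Headline unemployment rate = 34.49 / 593.14 = 5.81%.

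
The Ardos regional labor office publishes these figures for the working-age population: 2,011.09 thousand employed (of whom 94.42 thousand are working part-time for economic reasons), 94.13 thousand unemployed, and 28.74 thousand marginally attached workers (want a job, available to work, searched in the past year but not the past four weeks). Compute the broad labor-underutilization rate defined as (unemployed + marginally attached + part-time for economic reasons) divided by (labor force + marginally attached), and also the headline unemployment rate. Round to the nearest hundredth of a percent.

Labor force = 2,011.09 + 94.13 = 2,105.22 thousand.
Numerator = 94.13 + 28.74 + 94.42 = 217.29 thousand.
Denominator = 2,105.22 + 28.74 = 2,133.96 thousand.
Broad rate = 217.29 / 2,133.96 = 10.18%.
Headline unemployment rate = 94.13 / 2,105.22 = 4.47%.

Broad underutilization rate ≈ 10.18%; headline unemployment rate ≈ 4.47%.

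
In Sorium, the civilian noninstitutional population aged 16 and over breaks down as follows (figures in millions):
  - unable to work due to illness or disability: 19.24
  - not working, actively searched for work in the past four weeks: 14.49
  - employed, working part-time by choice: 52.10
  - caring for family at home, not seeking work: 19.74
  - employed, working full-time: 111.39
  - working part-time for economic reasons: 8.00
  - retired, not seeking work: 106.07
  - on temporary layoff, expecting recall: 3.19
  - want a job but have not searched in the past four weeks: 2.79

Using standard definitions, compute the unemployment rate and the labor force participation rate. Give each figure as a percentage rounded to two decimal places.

Unemployment rate ≈ 9.35%; labor force participation rate ≈ 56.13%.

Employed = 52.10 + 111.39 + 8.00 = 171.49 million (anyone who worked, including part-time for economic reasons, counts as employed).
Unemployed = 14.49 + 3.19 = 17.68 million (jobless and actively searching, or on temporary layoff).
Labor force = 171.49 + 17.68 = 189.17 million.
Not in labor force = 19.24 + 19.74 + 106.07 + 2.79 = 147.84 million (those not working and not actively searching are outside the labor force — including those who want a job but have given up searching).
Civilian working-age population = 189.17 + 147.84 = 337.01 million.
Unemployment rate = 17.68 / 189.17 = 9.35%.
Labor force participation rate = 189.17 / 337.01 = 56.13%.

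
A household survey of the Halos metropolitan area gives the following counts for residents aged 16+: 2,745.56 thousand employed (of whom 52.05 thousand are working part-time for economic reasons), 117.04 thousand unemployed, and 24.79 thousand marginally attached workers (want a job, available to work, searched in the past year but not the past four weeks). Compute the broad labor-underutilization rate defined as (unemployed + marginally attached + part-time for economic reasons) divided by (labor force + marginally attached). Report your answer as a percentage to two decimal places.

Broad underutilization rate ≈ 6.71%.

Labor force = 2,745.56 + 117.04 = 2,862.60 thousand.
Numerator = 117.04 + 24.79 + 52.05 = 193.88 thousand.
Denominator = 2,862.60 + 24.79 = 2,887.39 thousand.
Broad rate = 193.88 / 2,887.39 = 6.71%.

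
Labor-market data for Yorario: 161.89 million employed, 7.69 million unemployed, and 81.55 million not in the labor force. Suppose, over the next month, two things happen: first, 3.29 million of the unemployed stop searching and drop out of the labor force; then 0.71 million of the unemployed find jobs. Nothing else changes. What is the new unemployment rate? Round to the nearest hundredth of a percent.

Initially, labor force = 161.89 + 7.69 = 169.58 million, so u = 7.69/169.58 = 4.53%.
After the first change, unemployed and labor force both fall by 3.29 → E = 161.89, U = 4.40, labor force = 166.29 million.
After the second change, unemployed falls and employed rises by 0.71; labor force unchanged → E = 162.60, U = 3.69, labor force = 166.29 million.
New unemployment rate = 3.69 / 166.29 = 2.22%.

New unemployment rate ≈ 2.22%.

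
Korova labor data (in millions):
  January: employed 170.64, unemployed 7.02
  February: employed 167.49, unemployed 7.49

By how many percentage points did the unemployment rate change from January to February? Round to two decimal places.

The unemployment rate changed by +0.33 percentage points.

January: labor force = 170.64 + 7.02 = 177.66; u = 7.02/177.66 = 3.95%.
February: labor force = 167.49 + 7.49 = 174.98; u = 7.49/174.98 = 4.28%.
Change = 4.28% − 3.95% = +0.33 pp.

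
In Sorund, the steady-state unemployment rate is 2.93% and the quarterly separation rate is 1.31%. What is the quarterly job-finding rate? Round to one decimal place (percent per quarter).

From u* = s/(s+f): f = s·(1−u)/u.
f = 1.31 × (1 − 0.0293) / 0.0293 = 1.2716 / 0.0293 ≈ 43.4% per quarter.

Job-finding rate ≈ 43.4% per quarter.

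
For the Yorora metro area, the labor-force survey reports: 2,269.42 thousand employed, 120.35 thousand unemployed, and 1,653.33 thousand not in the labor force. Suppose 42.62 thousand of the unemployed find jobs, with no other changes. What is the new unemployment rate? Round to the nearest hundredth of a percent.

New unemployment rate ≈ 3.25%.

Initially, labor force = 2,269.42 + 120.35 = 2,389.77 thousand, so u = 120.35/2,389.77 = 5.04%.
After the change, unemployed falls and employed rises by 42.62; labor force unchanged → E = 2,312.04, U = 77.73, labor force = 2,389.77 thousand.
New unemployment rate = 77.73 / 2,389.77 = 3.25%.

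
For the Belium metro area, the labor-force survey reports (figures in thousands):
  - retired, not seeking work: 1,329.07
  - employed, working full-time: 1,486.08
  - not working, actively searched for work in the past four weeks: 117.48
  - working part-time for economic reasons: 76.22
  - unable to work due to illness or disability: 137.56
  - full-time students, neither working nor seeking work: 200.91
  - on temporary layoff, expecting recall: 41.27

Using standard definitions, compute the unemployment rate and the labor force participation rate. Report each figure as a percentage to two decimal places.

Unemployment rate ≈ 9.22%; labor force participation rate ≈ 50.79%.

Employed = 1,486.08 + 76.22 = 1,562.30 thousand (anyone who worked, including part-time for economic reasons, counts as employed).
Unemployed = 117.48 + 41.27 = 158.75 thousand (jobless and actively searching, or on temporary layoff).
Labor force = 1,562.30 + 158.75 = 1,721.05 thousand.
Not in labor force = 1,329.07 + 137.56 + 200.91 = 1,667.54 thousand (those not working and not actively searching are outside the labor force).
Civilian working-age population = 1,721.05 + 1,667.54 = 3,388.59 thousand.
Unemployment rate = 158.75 / 1,721.05 = 9.22%.
Labor force participation rate = 1,721.05 / 3,388.59 = 50.79%.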